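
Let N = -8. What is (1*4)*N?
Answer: -32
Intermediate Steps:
(1*4)*N = (1*4)*(-8) = 4*(-8) = -32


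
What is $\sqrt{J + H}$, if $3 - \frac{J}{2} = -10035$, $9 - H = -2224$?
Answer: $\sqrt{22309} \approx 149.36$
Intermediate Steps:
$H = 2233$ ($H = 9 - -2224 = 9 + 2224 = 2233$)
$J = 20076$ ($J = 6 - -20070 = 6 + 20070 = 20076$)
$\sqrt{J + H} = \sqrt{20076 + 2233} = \sqrt{22309}$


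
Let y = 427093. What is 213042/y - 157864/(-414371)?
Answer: 155701035934/176974953503 ≈ 0.87979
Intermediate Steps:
213042/y - 157864/(-414371) = 213042/427093 - 157864/(-414371) = 213042*(1/427093) - 157864*(-1/414371) = 213042/427093 + 157864/414371 = 155701035934/176974953503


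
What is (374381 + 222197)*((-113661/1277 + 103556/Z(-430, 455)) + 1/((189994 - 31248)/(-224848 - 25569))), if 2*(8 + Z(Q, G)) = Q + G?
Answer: 12474504527380121641/912233889 ≈ 1.3675e+10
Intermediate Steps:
Z(Q, G) = -8 + G/2 + Q/2 (Z(Q, G) = -8 + (Q + G)/2 = -8 + (G + Q)/2 = -8 + (G/2 + Q/2) = -8 + G/2 + Q/2)
(374381 + 222197)*((-113661/1277 + 103556/Z(-430, 455)) + 1/((189994 - 31248)/(-224848 - 25569))) = (374381 + 222197)*((-113661/1277 + 103556/(-8 + (½)*455 + (½)*(-430))) + 1/((189994 - 31248)/(-224848 - 25569))) = 596578*((-113661*1/1277 + 103556/(-8 + 455/2 - 215)) + 1/(158746/(-250417))) = 596578*((-113661/1277 + 103556/(9/2)) + 1/(158746*(-1/250417))) = 596578*((-113661/1277 + 103556*(2/9)) + 1/(-158746/250417)) = 596578*((-113661/1277 + 207112/9) - 250417/158746) = 596578*(263459075/11493 - 250417/158746) = 596578*(41820196277369/1824467778) = 12474504527380121641/912233889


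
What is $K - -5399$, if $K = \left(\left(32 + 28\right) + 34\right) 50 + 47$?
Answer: $10146$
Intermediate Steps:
$K = 4747$ ($K = \left(60 + 34\right) 50 + 47 = 94 \cdot 50 + 47 = 4700 + 47 = 4747$)
$K - -5399 = 4747 - -5399 = 4747 + 5399 = 10146$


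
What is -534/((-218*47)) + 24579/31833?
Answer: 14935292/18120051 ≈ 0.82424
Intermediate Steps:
-534/((-218*47)) + 24579/31833 = -534/(-10246) + 24579*(1/31833) = -534*(-1/10246) + 2731/3537 = 267/5123 + 2731/3537 = 14935292/18120051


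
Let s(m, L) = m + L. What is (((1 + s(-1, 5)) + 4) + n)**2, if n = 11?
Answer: 400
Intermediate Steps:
s(m, L) = L + m
(((1 + s(-1, 5)) + 4) + n)**2 = (((1 + (5 - 1)) + 4) + 11)**2 = (((1 + 4) + 4) + 11)**2 = ((5 + 4) + 11)**2 = (9 + 11)**2 = 20**2 = 400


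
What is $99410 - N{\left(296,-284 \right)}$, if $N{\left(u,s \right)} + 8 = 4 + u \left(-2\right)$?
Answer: $100006$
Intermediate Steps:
$N{\left(u,s \right)} = -4 - 2 u$ ($N{\left(u,s \right)} = -8 + \left(4 + u \left(-2\right)\right) = -8 - \left(-4 + 2 u\right) = -4 - 2 u$)
$99410 - N{\left(296,-284 \right)} = 99410 - \left(-4 - 592\right) = 99410 - -596 = 99410 + 596 = 100006$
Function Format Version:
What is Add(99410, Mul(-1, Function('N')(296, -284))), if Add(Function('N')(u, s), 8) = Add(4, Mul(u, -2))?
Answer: 100006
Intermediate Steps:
Function('N')(u, s) = Add(-4, Mul(-2, u)) (Function('N')(u, s) = Add(-8, Add(4, Mul(u, -2))) = Add(-8, Add(4, Mul(-2, u))) = Add(-4, Mul(-2, u)))
Add(99410, Mul(-1, Function('N')(296, -284))) = Add(99410, Mul(-1, Add(-4, Mul(-2, 296)))) = Add(99410, Mul(-1, Add(-4, -592))) = Add(99410, Mul(-1, -596)) = Add(99410, 596) = 100006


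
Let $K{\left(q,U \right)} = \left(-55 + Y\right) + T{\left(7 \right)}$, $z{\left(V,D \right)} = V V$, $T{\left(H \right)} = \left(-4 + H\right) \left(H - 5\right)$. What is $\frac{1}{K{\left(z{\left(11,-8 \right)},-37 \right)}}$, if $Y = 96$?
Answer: $\frac{1}{47} \approx 0.021277$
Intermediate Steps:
$T{\left(H \right)} = \left(-5 + H\right) \left(-4 + H\right)$ ($T{\left(H \right)} = \left(-4 + H\right) \left(-5 + H\right) = \left(-5 + H\right) \left(-4 + H\right)$)
$z{\left(V,D \right)} = V^{2}$
$K{\left(q,U \right)} = 47$ ($K{\left(q,U \right)} = \left(-55 + 96\right) + \left(20 + 7^{2} - 63\right) = 41 + \left(20 + 49 - 63\right) = 41 + 6 = 47$)
$\frac{1}{K{\left(z{\left(11,-8 \right)},-37 \right)}} = \frac{1}{47}$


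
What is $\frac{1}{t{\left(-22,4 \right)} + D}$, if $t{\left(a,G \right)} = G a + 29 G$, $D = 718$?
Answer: $\frac{1}{746} \approx 0.0013405$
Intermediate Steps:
$t{\left(a,G \right)} = 29 G + G a$
$\frac{1}{t{\left(-22,4 \right)} + D} = \frac{1}{4 \left(29 - 22\right) + 718} = \frac{1}{4 \cdot 7 + 718} = \frac{1}{28 + 718} = \frac{1}{746}$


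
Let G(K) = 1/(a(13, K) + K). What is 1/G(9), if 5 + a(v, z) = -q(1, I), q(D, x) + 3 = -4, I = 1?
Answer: 11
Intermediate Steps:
q(D, x) = -7 (q(D, x) = -3 - 4 = -7)
a(v, z) = 2 (a(v, z) = -5 - 1*(-7) = -5 + 7 = 2)
G(K) = 1/(2 + K)
1/G(9) = 1/(1/(2 + 9)) = 1/(1/11) = 11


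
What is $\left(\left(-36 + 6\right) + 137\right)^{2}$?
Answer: $11449$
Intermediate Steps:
$\left(\left(-36 + 6\right) + 137\right)^{2} = \left(-30 + 137\right)^{2} = 107^{2} = 11449$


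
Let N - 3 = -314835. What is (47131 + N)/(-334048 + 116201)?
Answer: 38243/31121 ≈ 1.2288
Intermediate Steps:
N = -314832 (N = 3 - 314835 = -314832)
(47131 + N)/(-334048 + 116201) = (47131 - 314832)/(-334048 + 116201) = -267701/(-217847) = -267701*(-1/217847) = 38243/31121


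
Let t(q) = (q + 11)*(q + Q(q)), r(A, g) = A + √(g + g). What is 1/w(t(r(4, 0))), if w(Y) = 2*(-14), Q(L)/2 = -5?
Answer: -1/28 ≈ -0.035714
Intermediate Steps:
r(A, g) = A + √2*√g (r(A, g) = A + √(2*g) = A + √2*√g)
Q(L) = -10 (Q(L) = 2*(-5) = -10)
t(q) = (-10 + q)*(11 + q) (t(q) = (q + 11)*(q - 10) = (11 + q)*(-10 + q) = (-10 + q)*(11 + q))
w(Y) = -28
1/w(t(r(4, 0))) = 1/(-28) = -1/28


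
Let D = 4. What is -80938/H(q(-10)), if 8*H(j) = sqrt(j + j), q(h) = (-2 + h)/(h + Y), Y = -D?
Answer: -323752*sqrt(21)/3 ≈ -4.9454e+5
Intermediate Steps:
Y = -4 (Y = -1*4 = -4)
q(h) = (-2 + h)/(-4 + h) (q(h) = (-2 + h)/(h - 4) = (-2 + h)/(-4 + h))
H(j) = sqrt(2)*sqrt(j)/8 (H(j) = sqrt(j + j)/8 = sqrt(2*j)/8 = (sqrt(2)*sqrt(j))/8 = sqrt(2)*sqrt(j)/8)
-80938/H(q(-10)) = -80938*2*sqrt(6)/(3*sqrt(-1/(-4 - 10))) = -80938*2*sqrt(6)/(3*sqrt(-1/(-14))) = -80938*4*sqrt(21)/3 = -323752*sqrt(21)/3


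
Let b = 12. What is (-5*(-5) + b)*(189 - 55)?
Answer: 4958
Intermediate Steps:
(-5*(-5) + b)*(189 - 55) = (-5*(-5) + 12)*(189 - 55) = (25 + 12)*134 = 37*134 = 4958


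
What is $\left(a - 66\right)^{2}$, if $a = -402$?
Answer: $219024$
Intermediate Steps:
$\left(a - 66\right)^{2} = \left(-402 - 66\right)^{2} = \left(-468\right)^{2} = 219024$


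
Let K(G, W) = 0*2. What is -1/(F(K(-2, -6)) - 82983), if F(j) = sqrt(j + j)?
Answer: 1/82983 ≈ 1.2051e-5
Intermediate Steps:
K(G, W) = 0
F(j) = sqrt(2)*sqrt(j) (F(j) = sqrt(2*j) = sqrt(2)*sqrt(j))
-1/(F(K(-2, -6)) - 82983) = -1/(sqrt(2)*sqrt(0) - 82983) = -1/(sqrt(2)*0 - 82983) = -1/(0 - 82983) = -1/(-82983) = -1*(-1/82983) = 1/82983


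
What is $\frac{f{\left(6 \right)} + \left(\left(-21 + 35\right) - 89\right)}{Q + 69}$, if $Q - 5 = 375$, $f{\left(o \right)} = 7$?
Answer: $- \frac{68}{449} \approx -0.15145$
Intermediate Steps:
$Q = 380$ ($Q = 5 + 375 = 380$)
$\frac{f{\left(6 \right)} + \left(\left(-21 + 35\right) - 89\right)}{Q + 69} = \frac{7 + \left(\left(-21 + 35\right) - 89\right)}{380 + 69} = \frac{7 + \left(14 - 89\right)}{449} = \left(7 - 75\right) \frac{1}{449} = \left(-68\right) \frac{1}{449} = - \frac{68}{449}$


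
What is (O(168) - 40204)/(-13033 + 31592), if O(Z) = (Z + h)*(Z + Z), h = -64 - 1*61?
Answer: -25756/18559 ≈ -1.3878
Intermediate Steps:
h = -125 (h = -64 - 61 = -125)
O(Z) = 2*Z*(-125 + Z) (O(Z) = (Z - 125)*(Z + Z) = (-125 + Z)*(2*Z) = 2*Z*(-125 + Z))
(O(168) - 40204)/(-13033 + 31592) = (2*168*(-125 + 168) - 40204)/(-13033 + 31592) = (2*168*43 - 40204)/18559 = (14448 - 40204)*(1/18559) = -25756*1/18559 = -25756/18559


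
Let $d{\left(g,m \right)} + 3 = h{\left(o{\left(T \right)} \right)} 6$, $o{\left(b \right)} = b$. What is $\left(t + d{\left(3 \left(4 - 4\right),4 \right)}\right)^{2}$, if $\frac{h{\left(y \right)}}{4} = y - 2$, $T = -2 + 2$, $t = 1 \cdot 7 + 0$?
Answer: $1936$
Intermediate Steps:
$t = 7$ ($t = 7 + 0 = 7$)
$T = 0$
$h{\left(y \right)} = -8 + 4 y$ ($h{\left(y \right)} = 4 \left(y - 2\right) = 4 \left(-2 + y\right) = -8 + 4 y$)
$d{\left(g,m \right)} = -51$ ($d{\left(g,m \right)} = -3 + \left(-8 + 4 \cdot 0\right) 6 = -3 + \left(-8 + 0\right) 6 = -3 - 48 = -51$)
$\left(t + d{\left(3 \left(4 - 4\right),4 \right)}\right)^{2} = \left(7 - 51\right)^{2} = \left(-44\right)^{2} = 1936$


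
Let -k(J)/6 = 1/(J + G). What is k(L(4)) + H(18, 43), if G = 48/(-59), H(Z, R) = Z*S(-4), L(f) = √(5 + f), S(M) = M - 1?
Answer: -3988/43 ≈ -92.744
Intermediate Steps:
S(M) = -1 + M
H(Z, R) = -5*Z (H(Z, R) = Z*(-1 - 4) = Z*(-5) = -5*Z)
G = -48/59 (G = 48*(-1/59) = -48/59 ≈ -0.81356)
k(J) = -6/(-48/59 + J) (k(J) = -6/(J - 48/59) = -6/(-48/59 + J))
k(L(4)) + H(18, 43) = -354/(-48 + 59*√(5 + 4)) - 5*18 = -354/(-48 + 59*√9) - 90 = -354/(-48 + 59*3) - 90 = -354/(-48 + 177) - 90 = -354/129 - 90 = -354*1/129 - 90 = -118/43 - 90 = -3988/43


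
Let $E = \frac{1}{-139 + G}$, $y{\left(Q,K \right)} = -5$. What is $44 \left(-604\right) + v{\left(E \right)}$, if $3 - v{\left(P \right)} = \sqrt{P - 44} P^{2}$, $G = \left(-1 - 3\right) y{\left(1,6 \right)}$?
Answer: $-26573 - \frac{i \sqrt{623203}}{1685159} \approx -26573.0 - 0.00046846 i$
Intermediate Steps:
$G = 20$ ($G = \left(-1 - 3\right) \left(-5\right) = \left(-4\right) \left(-5\right) = 20$)
$E = - \frac{1}{119}$ ($E = \frac{1}{-139 + 20} = \frac{1}{-119} = - \frac{1}{119} \approx -0.0084034$)
$v{\left(P \right)} = 3 - P^{2} \sqrt{-44 + P}$ ($v{\left(P \right)} = 3 - \sqrt{P - 44} P^{2} = 3 - \sqrt{-44 + P} P^{2} = 3 - P^{2} \sqrt{-44 + P}$)
$44 \left(-604\right) + v{\left(E \right)} = 44 \left(-604\right) + \left(3 - \left(- \frac{1}{119}\right)^{2} \sqrt{-44 - \frac{1}{119}}\right) = -26576 + \left(3 - \frac{\sqrt{- \frac{5237}{119}}}{14161}\right) = -26576 + \left(3 - \frac{\frac{1}{119} i \sqrt{623203}}{14161}\right) = -26576 + \left(3 - \frac{i \sqrt{623203}}{1685159}\right) = -26573 - \frac{i \sqrt{623203}}{1685159}$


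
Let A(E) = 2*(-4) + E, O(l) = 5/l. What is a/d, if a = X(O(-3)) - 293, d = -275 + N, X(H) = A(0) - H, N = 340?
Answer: -898/195 ≈ -4.6051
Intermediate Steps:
A(E) = -8 + E
X(H) = -8 - H (X(H) = (-8 + 0) - H = -8 - H)
d = 65 (d = -275 + 340 = 65)
a = -898/3 (a = (-8 - 5/(-3)) - 293 = (-8 - 5*(-1)/3) - 293 = (-8 - 1*(-5/3)) - 293 = (-8 + 5/3) - 293 = -19/3 - 293 = -898/3 ≈ -299.33)
a/d = -898/3/65 = -898/3*1/65 = -898/195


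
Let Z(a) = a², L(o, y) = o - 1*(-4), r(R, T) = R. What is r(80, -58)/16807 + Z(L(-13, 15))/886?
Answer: 1432247/14891002 ≈ 0.096182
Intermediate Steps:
L(o, y) = 4 + o (L(o, y) = o + 4 = 4 + o)
r(80, -58)/16807 + Z(L(-13, 15))/886 = 80/16807 + (4 - 13)²/886 = 80*(1/16807) + (-9)²*(1/886) = 80/16807 + 81*(1/886) = 80/16807 + 81/886 = 1432247/14891002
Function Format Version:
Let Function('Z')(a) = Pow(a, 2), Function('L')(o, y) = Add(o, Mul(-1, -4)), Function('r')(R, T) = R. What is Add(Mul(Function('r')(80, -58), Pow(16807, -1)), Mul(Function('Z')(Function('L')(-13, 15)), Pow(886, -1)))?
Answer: Rational(1432247, 14891002) ≈ 0.096182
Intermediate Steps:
Function('L')(o, y) = Add(4, o) (Function('L')(o, y) = Add(o, 4) = Add(4, o))
Add(Mul(Function('r')(80, -58), Pow(16807, -1)), Mul(Function('Z')(Function('L')(-13, 15)), Pow(886, -1))) = Add(Mul(80, Pow(16807, -1)), Mul(Pow(Add(4, -13), 2), Pow(886, -1))) = Add(Mul(80, Rational(1, 16807)), Mul(Pow(-9, 2), Rational(1, 886))) = Add(Rational(80, 16807), Mul(81, Rational(1, 886))) = Add(Rational(80, 16807), Rational(81, 886)) = Rational(1432247, 14891002)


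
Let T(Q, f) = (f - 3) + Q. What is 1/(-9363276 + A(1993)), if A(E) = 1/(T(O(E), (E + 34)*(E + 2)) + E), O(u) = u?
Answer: -4047848/37901118030047 ≈ -1.0680e-7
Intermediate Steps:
T(Q, f) = -3 + Q + f (T(Q, f) = (-3 + f) + Q = -3 + Q + f)
A(E) = 1/(-3 + 2*E + (2 + E)*(34 + E)) (A(E) = 1/((-3 + E + (E + 34)*(E + 2)) + E) = 1/((-3 + E + (34 + E)*(2 + E)) + E) = 1/((-3 + E + (2 + E)*(34 + E)) + E) = 1/(-3 + 2*E + (2 + E)*(34 + E)))
1/(-9363276 + A(1993)) = 1/(-9363276 + 1/(65 + 1993**2 + 38*1993)) = 1/(-9363276 + 1/(65 + 3972049 + 75734)) = 1/(-9363276 + 1/4047848) = 1/(-37901118030047/4047848) = -4047848/37901118030047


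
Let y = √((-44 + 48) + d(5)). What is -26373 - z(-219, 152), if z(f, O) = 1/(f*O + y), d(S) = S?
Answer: -877825304/33285 ≈ -26373.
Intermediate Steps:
y = 3 (y = √((-44 + 48) + 5) = √(4 + 5) = √9 = 3)
z(f, O) = 1/(3 + O*f) (z(f, O) = 1/(f*O + 3) = 1/(O*f + 3) = 1/(3 + O*f))
-26373 - z(-219, 152) = -26373 - 1/(3 + 152*(-219)) = -26373 - 1/(3 - 33288) = -26373 - 1/(-33285) = -26373 - 1*(-1/33285) = -26373 + 1/33285 = -877825304/33285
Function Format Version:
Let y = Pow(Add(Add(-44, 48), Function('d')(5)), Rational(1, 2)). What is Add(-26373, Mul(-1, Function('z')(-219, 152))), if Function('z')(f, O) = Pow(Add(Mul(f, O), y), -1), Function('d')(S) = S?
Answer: Rational(-877825304, 33285) ≈ -26373.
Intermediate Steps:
y = 3 (y = Pow(Add(Add(-44, 48), 5), Rational(1, 2)) = Pow(Add(4, 5), Rational(1, 2)) = Pow(9, Rational(1, 2)) = 3)
Function('z')(f, O) = Pow(Add(3, Mul(O, f)), -1) (Function('z')(f, O) = Pow(Add(Mul(f, O), 3), -1) = Pow(Add(Mul(O, f), 3), -1) = Pow(Add(3, Mul(O, f)), -1))
Add(-26373, Mul(-1, Function('z')(-219, 152))) = Add(-26373, Mul(-1, Pow(Add(3, Mul(152, -219)), -1))) = Add(-26373, Mul(-1, Pow(Add(3, -33288), -1))) = Add(-26373, Mul(-1, Pow(-33285, -1))) = Add(-26373, Mul(-1, Rational(-1, 33285))) = Add(-26373, Rational(1, 33285)) = Rational(-877825304, 33285)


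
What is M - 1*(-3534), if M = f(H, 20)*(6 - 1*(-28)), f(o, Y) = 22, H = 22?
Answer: 4282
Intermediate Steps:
M = 748 (M = 22*(6 - 1*(-28)) = 22*(6 + 28) = 22*34 = 748)
M - 1*(-3534) = 748 - 1*(-3534) = 748 + 3534 = 4282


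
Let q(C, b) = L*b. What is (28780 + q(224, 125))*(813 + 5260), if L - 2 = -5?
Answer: 172503565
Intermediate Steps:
L = -3 (L = 2 - 5 = -3)
q(C, b) = -3*b
(28780 + q(224, 125))*(813 + 5260) = (28780 - 3*125)*(813 + 5260) = (28780 - 375)*6073 = 28405*6073 = 172503565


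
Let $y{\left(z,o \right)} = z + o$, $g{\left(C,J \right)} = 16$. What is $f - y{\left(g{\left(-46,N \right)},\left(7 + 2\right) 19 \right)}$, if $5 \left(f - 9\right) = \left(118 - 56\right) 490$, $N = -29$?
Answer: $5898$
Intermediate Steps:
$f = 6085$ ($f = 9 + \frac{\left(118 - 56\right) 490}{5} = 9 + \frac{62 \cdot 490}{5} = 9 + \frac{1}{5} \cdot 30380 = 9 + 6076 = 6085$)
$y{\left(z,o \right)} = o + z$
$f - y{\left(g{\left(-46,N \right)},\left(7 + 2\right) 19 \right)} = 6085 - \left(\left(7 + 2\right) 19 + 16\right) = 6085 - \left(9 \cdot 19 + 16\right) = 6085 - \left(171 + 16\right) = 6085 - 187 = 5898$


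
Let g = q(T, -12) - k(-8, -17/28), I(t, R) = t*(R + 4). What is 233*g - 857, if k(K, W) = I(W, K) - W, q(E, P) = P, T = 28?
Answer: -122089/28 ≈ -4360.3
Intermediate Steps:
I(t, R) = t*(4 + R)
k(K, W) = -W + W*(4 + K) (k(K, W) = W*(4 + K) - W = -W + W*(4 + K))
g = -421/28 (g = -12 - (-17/28)*(3 - 8) = -12 - (-17*1/28)*(-5) = -12 - (-17)*(-5)/28 = -12 - 1*85/28 = -12 - 85/28 = -421/28 ≈ -15.036)
233*g - 857 = 233*(-421/28) - 857 = -98093/28 - 857 = -122089/28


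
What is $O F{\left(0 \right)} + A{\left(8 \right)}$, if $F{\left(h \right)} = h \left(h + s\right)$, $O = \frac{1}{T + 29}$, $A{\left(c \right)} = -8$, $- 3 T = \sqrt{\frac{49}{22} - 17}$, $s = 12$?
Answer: $-8$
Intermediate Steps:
$T = - \frac{5 i \sqrt{286}}{66}$ ($T = - \frac{\sqrt{\frac{49}{22} - 17}}{3} = - \frac{\sqrt{- \frac{325}{22}}}{3} = - \frac{\frac{5}{22} i \sqrt{286}}{3} = - \frac{5 i \sqrt{286}}{66} \approx - 1.2812 i$)
$O = \frac{1}{29 - \frac{5 i \sqrt{286}}{66}}$ ($O = \frac{1}{- \frac{5 i \sqrt{286}}{66} + 29} = \frac{1}{29 - \frac{5 i \sqrt{286}}{66}} \approx 0.034416 + 0.0015204 i$)
$F{\left(h \right)} = h \left(12 + h\right)$ ($F{\left(h \right)} = h \left(h + 12\right) = h \left(12 + h\right)$)
$O F{\left(0 \right)} + A{\left(8 \right)} = \left(\frac{5742}{166843} + \frac{15 i \sqrt{286}}{166843}\right) 0 \left(12 + 0\right) - 8 = \left(\frac{5742}{166843} + \frac{15 i \sqrt{286}}{166843}\right) 0 \cdot 12 - 8 = \left(\frac{5742}{166843} + \frac{15 i \sqrt{286}}{166843}\right) 0 - 8 = 0 - 8 = -8$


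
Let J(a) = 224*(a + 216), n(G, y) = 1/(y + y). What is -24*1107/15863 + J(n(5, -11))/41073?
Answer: -3562609448/7166950989 ≈ -0.49709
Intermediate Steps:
n(G, y) = 1/(2*y)
J(a) = 48384 + 224*a (J(a) = 224*(216 + a) = 48384 + 224*a)
-24*1107/15863 + J(n(5, -11))/41073 = -24*1107/15863 + (48384 + 224*((1/2)/(-11)))/41073 = -26568*1/15863 + (48384 + 224*((1/2)*(-1/11)))*(1/41073) = -26568/15863 + (48384 + 224*(-1/22))*(1/41073) = -26568/15863 + (48384 - 112/11)*(1/41073) = -26568/15863 + (532112/11)*(1/41073) = -26568/15863 + 532112/451803 = -3562609448/7166950989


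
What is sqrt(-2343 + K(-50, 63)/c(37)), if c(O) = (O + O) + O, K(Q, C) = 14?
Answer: I*sqrt(28866549)/111 ≈ 48.403*I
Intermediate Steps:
c(O) = 3*O (c(O) = 2*O + O = 3*O)
sqrt(-2343 + K(-50, 63)/c(37)) = sqrt(-2343 + 14/((3*37))) = sqrt(-2343 + 14/111) = sqrt(-260059/111) = I*sqrt(28866549)/111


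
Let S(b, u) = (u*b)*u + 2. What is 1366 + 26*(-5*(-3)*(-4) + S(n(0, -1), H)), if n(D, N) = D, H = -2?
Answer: -142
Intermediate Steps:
S(b, u) = 2 + b*u² (S(b, u) = (b*u)*u + 2 = b*u² + 2 = 2 + b*u²)
1366 + 26*(-5*(-3)*(-4) + S(n(0, -1), H)) = 1366 + 26*(-5*(-3)*(-4) + (2 + 0*(-2)²)) = 1366 + 26*(15*(-4) + (2 + 0*4)) = 1366 + 26*(-60 + (2 + 0)) = 1366 + 26*(-60 + 2) = 1366 + 26*(-58) = 1366 - 1508 = -142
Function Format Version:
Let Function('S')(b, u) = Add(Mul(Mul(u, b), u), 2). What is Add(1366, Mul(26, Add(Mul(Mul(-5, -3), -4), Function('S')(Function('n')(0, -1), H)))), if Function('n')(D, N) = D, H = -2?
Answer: -142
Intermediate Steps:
Function('S')(b, u) = Add(2, Mul(b, Pow(u, 2))) (Function('S')(b, u) = Add(Mul(Mul(b, u), u), 2) = Add(Mul(b, Pow(u, 2)), 2) = Add(2, Mul(b, Pow(u, 2))))
Add(1366, Mul(26, Add(Mul(Mul(-5, -3), -4), Function('S')(Function('n')(0, -1), H)))) = Add(1366, Mul(26, Add(Mul(Mul(-5, -3), -4), Add(2, Mul(0, Pow(-2, 2)))))) = Add(1366, Mul(26, Add(Mul(15, -4), Add(2, Mul(0, 4))))) = Add(1366, Mul(26, Add(-60, Add(2, 0)))) = Add(1366, Mul(26, Add(-60, 2))) = Add(1366, Mul(26, -58)) = Add(1366, -1508) = -142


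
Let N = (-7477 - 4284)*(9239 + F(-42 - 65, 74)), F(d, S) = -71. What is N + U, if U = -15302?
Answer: -107840150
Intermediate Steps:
N = -107824848 (N = (-7477 - 4284)*(9239 - 71) = -11761*9168 = -107824848)
N + U = -107824848 - 15302 = -107840150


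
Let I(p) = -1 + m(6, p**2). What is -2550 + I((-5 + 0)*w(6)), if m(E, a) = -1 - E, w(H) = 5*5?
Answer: -2558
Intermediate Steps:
w(H) = 25
I(p) = -8 (I(p) = -1 + (-1 - 1*6) = -1 + (-1 - 6) = -1 - 7 = -8)
-2550 + I((-5 + 0)*w(6)) = -2550 - 8 = -2558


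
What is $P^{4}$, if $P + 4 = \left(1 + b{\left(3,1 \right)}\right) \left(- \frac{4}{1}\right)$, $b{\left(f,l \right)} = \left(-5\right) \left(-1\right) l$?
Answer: $614656$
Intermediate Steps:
$b{\left(f,l \right)} = 5 l$
$P = -28$ ($P = -4 + \left(1 + 5 \cdot 1\right) \left(- \frac{4}{1}\right) = -4 + \left(1 + 5\right) \left(\left(-4\right) 1\right) = -4 + 6 \left(-4\right) = -4 - 24 = -28$)
$P^{4} = \left(-28\right)^{4} = 614656$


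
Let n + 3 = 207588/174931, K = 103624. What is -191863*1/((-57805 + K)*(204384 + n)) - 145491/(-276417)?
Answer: 26480863384570558630/50312704900287105153 ≈ 0.52633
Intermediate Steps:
n = -317205/174931 (n = -3 + 207588/174931 = -317205/174931 ≈ -1.8133)
-191863*1/((-57805 + K)*(204384 + n)) - 145491/(-276417) = -191863*1/((-57805 + 103624)*(204384 - 317205/174931)) - 145491/(-276417) = -191863/(45819*(35752780299/174931)) - 145491*(-1/276417) = -191863/1638156640519881/174931 + 48497/92139 = -191863*174931/1638156640519881 + 48497/92139 = -33562786453/1638156640519881 + 48497/92139 = 26480863384570558630/50312704900287105153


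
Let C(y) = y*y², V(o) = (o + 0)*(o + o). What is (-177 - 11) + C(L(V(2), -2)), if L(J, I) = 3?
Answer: -161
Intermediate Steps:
V(o) = 2*o² (V(o) = o*(2*o) = 2*o²)
C(y) = y³
(-177 - 11) + C(L(V(2), -2)) = (-177 - 11) + 3³ = -188 + 27 = -161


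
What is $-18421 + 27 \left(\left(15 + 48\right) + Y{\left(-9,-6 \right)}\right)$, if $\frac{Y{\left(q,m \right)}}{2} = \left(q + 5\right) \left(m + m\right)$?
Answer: $-14128$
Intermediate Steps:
$Y{\left(q,m \right)} = 4 m \left(5 + q\right)$ ($Y{\left(q,m \right)} = 2 \left(q + 5\right) \left(m + m\right) = 2 \left(5 + q\right) 2 m = 2 \cdot 2 m \left(5 + q\right) = 4 m \left(5 + q\right)$)
$-18421 + 27 \left(\left(15 + 48\right) + Y{\left(-9,-6 \right)}\right) = -18421 + 27 \left(\left(15 + 48\right) + 4 \left(-6\right) \left(5 - 9\right)\right) = -18421 + 27 \left(63 + 4 \left(-6\right) \left(-4\right)\right) = -18421 + 27 \left(63 + 96\right) = -18421 + 27 \cdot 159 = -18421 + 4293 = -14128$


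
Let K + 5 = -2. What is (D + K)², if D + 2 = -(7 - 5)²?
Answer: 169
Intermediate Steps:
D = -6 (D = -2 - (7 - 5)² = -2 - 1*2² = -2 - 1*4 = -2 - 4 = -6)
K = -7 (K = -5 - 2 = -7)
(D + K)² = (-6 - 7)² = (-13)² = 169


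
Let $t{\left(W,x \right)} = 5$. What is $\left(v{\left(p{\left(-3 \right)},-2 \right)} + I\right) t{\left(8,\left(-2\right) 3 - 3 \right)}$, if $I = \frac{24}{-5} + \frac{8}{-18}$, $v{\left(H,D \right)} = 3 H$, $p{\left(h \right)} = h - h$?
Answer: $- \frac{236}{9} \approx -26.222$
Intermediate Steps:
$p{\left(h \right)} = 0$
$I = - \frac{236}{45}$ ($I = 24 \left(- \frac{1}{5}\right) + 8 \left(- \frac{1}{18}\right) = - \frac{24}{5} - \frac{4}{9} = - \frac{236}{45} \approx -5.2444$)
$\left(v{\left(p{\left(-3 \right)},-2 \right)} + I\right) t{\left(8,\left(-2\right) 3 - 3 \right)} = \left(3 \cdot 0 - \frac{236}{45}\right) 5 = \left(0 - \frac{236}{45}\right) 5 = \left(- \frac{236}{45}\right) 5 = - \frac{236}{9}$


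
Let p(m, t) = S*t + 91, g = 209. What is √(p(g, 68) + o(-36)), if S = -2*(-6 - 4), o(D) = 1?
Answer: 22*√3 ≈ 38.105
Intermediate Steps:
S = 20 (S = -2*(-10) = 20)
p(m, t) = 91 + 20*t (p(m, t) = 20*t + 91 = 91 + 20*t)
√(p(g, 68) + o(-36)) = √((91 + 20*68) + 1) = √((91 + 1360) + 1) = √(1451 + 1) = √1452 = 22*√3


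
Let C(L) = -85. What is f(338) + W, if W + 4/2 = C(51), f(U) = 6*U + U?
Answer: 2279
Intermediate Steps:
f(U) = 7*U
W = -87 (W = -2 - 85 = -87)
f(338) + W = 7*338 - 87 = 2366 - 87 = 2279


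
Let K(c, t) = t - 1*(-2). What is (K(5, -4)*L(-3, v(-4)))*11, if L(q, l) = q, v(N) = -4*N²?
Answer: 66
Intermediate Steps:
K(c, t) = 2 + t (K(c, t) = t + 2 = 2 + t)
(K(5, -4)*L(-3, v(-4)))*11 = ((2 - 4)*(-3))*11 = -2*(-3)*11 = 6*11 = 66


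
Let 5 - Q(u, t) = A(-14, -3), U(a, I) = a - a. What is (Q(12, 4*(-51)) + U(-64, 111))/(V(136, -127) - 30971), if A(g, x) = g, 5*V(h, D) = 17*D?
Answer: -95/157014 ≈ -0.00060504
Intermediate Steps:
U(a, I) = 0
V(h, D) = 17*D/5 (V(h, D) = (17*D)/5 = 17*D/5)
Q(u, t) = 19 (Q(u, t) = 5 - 1*(-14) = 5 + 14 = 19)
(Q(12, 4*(-51)) + U(-64, 111))/(V(136, -127) - 30971) = (19 + 0)/((17/5)*(-127) - 30971) = 19/(-2159/5 - 30971) = 19/(-157014/5) = 19*(-5/157014) = -95/157014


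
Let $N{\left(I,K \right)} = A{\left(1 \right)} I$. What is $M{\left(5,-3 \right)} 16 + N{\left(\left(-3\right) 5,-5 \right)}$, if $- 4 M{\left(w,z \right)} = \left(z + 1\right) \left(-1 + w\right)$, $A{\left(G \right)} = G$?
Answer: $17$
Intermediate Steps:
$M{\left(w,z \right)} = - \frac{\left(1 + z\right) \left(-1 + w\right)}{4}$ ($M{\left(w,z \right)} = - \frac{\left(z + 1\right) \left(-1 + w\right)}{4} = - \frac{\left(1 + z\right) \left(-1 + w\right)}{4}$)
$N{\left(I,K \right)} = I$ ($N{\left(I,K \right)} = 1 I = I$)
$M{\left(5,-3 \right)} 16 + N{\left(\left(-3\right) 5,-5 \right)} = \left(\frac{1}{4} - \frac{5}{4} + \frac{1}{4} \left(-3\right) - \frac{5}{4} \left(-3\right)\right) 16 - 15 = \left(\frac{1}{4} - \frac{5}{4} - \frac{3}{4} + \frac{15}{4}\right) 16 - 15 = 2 \cdot 16 - 15 = 32 - 15 = 17$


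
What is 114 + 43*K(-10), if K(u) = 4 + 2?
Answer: 372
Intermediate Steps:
K(u) = 6
114 + 43*K(-10) = 114 + 43*6 = 114 + 258 = 372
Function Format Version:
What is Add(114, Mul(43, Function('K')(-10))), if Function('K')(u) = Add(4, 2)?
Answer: 372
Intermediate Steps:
Function('K')(u) = 6
Add(114, Mul(43, Function('K')(-10))) = Add(114, Mul(43, 6)) = Add(114, 258) = 372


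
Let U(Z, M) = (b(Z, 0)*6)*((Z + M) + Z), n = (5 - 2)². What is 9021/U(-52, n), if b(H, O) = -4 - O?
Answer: 3007/760 ≈ 3.9566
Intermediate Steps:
n = 9 (n = 3² = 9)
U(Z, M) = -48*Z - 24*M (U(Z, M) = ((-4 - 1*0)*6)*((Z + M) + Z) = ((-4 + 0)*6)*((M + Z) + Z) = (-4*6)*(M + 2*Z) = -24*(M + 2*Z) = -48*Z - 24*M)
9021/U(-52, n) = 9021/(-48*(-52) - 24*9) = 9021/(2496 - 216) = 9021/2280 = 9021*(1/2280) = 3007/760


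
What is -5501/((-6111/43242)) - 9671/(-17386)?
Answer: 1378580223631/35415282 ≈ 38926.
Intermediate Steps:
-5501/((-6111/43242)) - 9671/(-17386) = -5501/((-6111*1/43242)) - 9671*(-1/17386) = -5501/(-2037/14414) + 9671/17386 = -5501*(-14414/2037) + 9671/17386 = 79291414/2037 + 9671/17386 = 1378580223631/35415282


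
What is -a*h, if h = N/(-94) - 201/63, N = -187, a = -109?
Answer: -258439/1974 ≈ -130.92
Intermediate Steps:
h = -2371/1974 (h = -187/(-94) - 201/63 = -187*(-1/94) - 201*1/63 = 187/94 - 67/21 = -2371/1974 ≈ -1.2011)
-a*h = -(-109)*(-2371)/1974 = -1*258439/1974 = -258439/1974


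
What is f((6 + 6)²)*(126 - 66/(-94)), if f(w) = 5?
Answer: 29775/47 ≈ 633.51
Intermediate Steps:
f((6 + 6)²)*(126 - 66/(-94)) = 5*(126 - 66/(-94)) = 5*(126 - 66*(-1/94)) = 5*(126 + 33/47) = 5*(5955/47) = 29775/47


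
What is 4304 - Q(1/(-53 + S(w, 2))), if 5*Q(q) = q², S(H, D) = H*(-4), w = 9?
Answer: 170459919/39605 ≈ 4304.0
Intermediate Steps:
S(H, D) = -4*H
Q(q) = q²/5
4304 - Q(1/(-53 + S(w, 2))) = 4304 - (1/(-53 - 4*9))²/5 = 4304 - (1/(-53 - 36))²/5 = 4304 - (1/(-89))²/5 = 4304 - (-1/89)²/5 = 4304 - 1/(5*7921) = 4304 - 1*1/39605 = 4304 - 1/39605 = 170459919/39605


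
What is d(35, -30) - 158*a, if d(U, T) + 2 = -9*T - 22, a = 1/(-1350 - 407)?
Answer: 432380/1757 ≈ 246.09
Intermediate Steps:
a = -1/1757 (a = 1/(-1757) = -1/1757 ≈ -0.00056915)
d(U, T) = -24 - 9*T (d(U, T) = -2 + (-9*T - 22) = -2 + (-22 - 9*T) = -24 - 9*T)
d(35, -30) - 158*a = (-24 - 9*(-30)) - 158*(-1/1757) = (-24 + 270) + 158/1757 = 246 + 158/1757 = 432380/1757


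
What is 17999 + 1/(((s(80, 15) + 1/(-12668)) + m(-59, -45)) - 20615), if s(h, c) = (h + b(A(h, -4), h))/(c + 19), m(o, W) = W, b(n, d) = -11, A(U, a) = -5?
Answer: 80074273724713/4448817931 ≈ 17999.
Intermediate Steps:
s(h, c) = (-11 + h)/(19 + c) (s(h, c) = (h - 11)/(c + 19) = (-11 + h)/(19 + c))
17999 + 1/(((s(80, 15) + 1/(-12668)) + m(-59, -45)) - 20615) = 17999 + 1/((((-11 + 80)/(19 + 15) + 1/(-12668)) - 45) - 20615) = 17999 + 1/(((69/34 - 1/12668) - 45) - 20615) = 17999 + 1/((437029/215356 - 45) - 20615) = 17999 + 1/(-9253991/215356 - 20615) = 17999 + 1/(-4448817931/215356) = 17999 - 215356/4448817931 = 80074273724713/4448817931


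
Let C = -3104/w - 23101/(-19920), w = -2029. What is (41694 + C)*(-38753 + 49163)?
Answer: 584793358374563/1347256 ≈ 4.3406e+8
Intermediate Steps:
C = 108703609/40417680 (C = -3104/(-2029) - 23101/(-19920) = -3104*(-1/2029) - 23101*(-1/19920) = 3104/2029 + 23101/19920 = 108703609/40417680 ≈ 2.6895)
(41694 + C)*(-38753 + 49163) = (41694 + 108703609/40417680)*(-38753 + 49163) = (1685283453529/40417680)*10410 = 584793358374563/1347256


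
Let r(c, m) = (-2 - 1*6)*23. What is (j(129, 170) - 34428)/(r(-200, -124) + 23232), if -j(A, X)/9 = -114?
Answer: -16701/11524 ≈ -1.4492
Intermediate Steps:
j(A, X) = 1026 (j(A, X) = -9*(-114) = 1026)
r(c, m) = -184 (r(c, m) = (-2 - 6)*23 = -8*23 = -184)
(j(129, 170) - 34428)/(r(-200, -124) + 23232) = (1026 - 34428)/(-184 + 23232) = -33402/23048 = -33402*1/23048 = -16701/11524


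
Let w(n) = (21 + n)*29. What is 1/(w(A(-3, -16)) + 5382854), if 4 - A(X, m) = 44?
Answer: 1/5382303 ≈ 1.8579e-7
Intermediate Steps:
A(X, m) = -40 (A(X, m) = 4 - 1*44 = 4 - 44 = -40)
w(n) = 609 + 29*n
1/(w(A(-3, -16)) + 5382854) = 1/((609 + 29*(-40)) + 5382854) = 1/((609 - 1160) + 5382854) = 1/(-551 + 5382854) = 1/5382303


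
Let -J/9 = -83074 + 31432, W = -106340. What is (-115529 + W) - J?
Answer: -686647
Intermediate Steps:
J = 464778 (J = -9*(-83074 + 31432) = -9*(-51642) = 464778)
(-115529 + W) - J = (-115529 - 106340) - 1*464778 = -221869 - 464778 = -686647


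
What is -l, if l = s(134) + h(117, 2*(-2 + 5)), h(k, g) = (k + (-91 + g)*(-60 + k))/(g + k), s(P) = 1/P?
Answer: 211143/5494 ≈ 38.432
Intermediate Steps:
h(k, g) = (k + (-91 + g)*(-60 + k))/(g + k)
l = -211143/5494 (l = 1/134 + (5460 - 90*117 - 120*(-2 + 5) + (2*(-2 + 5))*117)/(2*(-2 + 5) + 117) = 1/134 + (5460 - 10530 - 120*3 + (2*3)*117)/(2*3 + 117) = 1/134 + (5460 - 10530 - 60*6 + 6*117)/(6 + 117) = 1/134 + (5460 - 10530 - 360 + 702)/123 = 1/134 + (1/123)*(-4728) = 1/134 - 1576/41 = -211143/5494 ≈ -38.432)
-l = -1*(-211143/5494) = 211143/5494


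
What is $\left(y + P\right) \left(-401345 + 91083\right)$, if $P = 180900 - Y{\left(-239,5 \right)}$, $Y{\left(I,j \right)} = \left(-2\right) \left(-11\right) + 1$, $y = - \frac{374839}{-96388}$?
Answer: $- \frac{2704669754697065}{48194} \approx -5.612 \cdot 10^{10}$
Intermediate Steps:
$y = \frac{374839}{96388}$ ($y = \left(-374839\right) \left(- \frac{1}{96388}\right) = \frac{374839}{96388} \approx 3.8889$)
$Y{\left(I,j \right)} = 23$ ($Y{\left(I,j \right)} = 22 + 1 = 23$)
$P = 180877$ ($P = 180900 - 23 = 180877$)
$\left(y + P\right) \left(-401345 + 91083\right) = \left(\frac{374839}{96388} + 180877\right) \left(-401345 + 91083\right) = \frac{17434747115}{96388} \left(-310262\right) = - \frac{2704669754697065}{48194}$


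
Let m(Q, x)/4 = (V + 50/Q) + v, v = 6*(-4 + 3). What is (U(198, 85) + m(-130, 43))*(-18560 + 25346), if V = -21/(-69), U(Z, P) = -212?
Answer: -36884520/23 ≈ -1.6037e+6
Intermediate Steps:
v = -6 (v = 6*(-1) = -6)
V = 7/23 (V = -21*(-1/69) = 7/23 ≈ 0.30435)
m(Q, x) = -524/23 + 200/Q (m(Q, x) = 4*((7/23 + 50/Q) - 6) = 4*(-131/23 + 50/Q) = -524/23 + 200/Q)
(U(198, 85) + m(-130, 43))*(-18560 + 25346) = (-212 + (-524/23 + 200/(-130)))*(-18560 + 25346) = (-212 + (-524/23 + 200*(-1/130)))*6786 = (-212 + (-524/23 - 20/13))*6786 = (-212 - 7272/299)*6786 = -70660/299*6786 = -36884520/23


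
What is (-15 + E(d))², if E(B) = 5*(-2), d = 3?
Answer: 625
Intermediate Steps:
E(B) = -10
(-15 + E(d))² = (-15 - 10)² = (-25)² = 625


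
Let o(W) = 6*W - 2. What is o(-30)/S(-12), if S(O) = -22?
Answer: 91/11 ≈ 8.2727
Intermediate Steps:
o(W) = -2 + 6*W
o(-30)/S(-12) = (-2 + 6*(-30))/(-22) = (-2 - 180)*(-1/22) = -182*(-1/22) = 91/11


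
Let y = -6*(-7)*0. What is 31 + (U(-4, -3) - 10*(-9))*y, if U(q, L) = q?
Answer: 31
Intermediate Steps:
y = 0 (y = 42*0 = 0)
31 + (U(-4, -3) - 10*(-9))*y = 31 + (-4 - 10*(-9))*0 = 31 + (-4 + 90)*0 = 31 + 86*0 = 31 + 0 = 31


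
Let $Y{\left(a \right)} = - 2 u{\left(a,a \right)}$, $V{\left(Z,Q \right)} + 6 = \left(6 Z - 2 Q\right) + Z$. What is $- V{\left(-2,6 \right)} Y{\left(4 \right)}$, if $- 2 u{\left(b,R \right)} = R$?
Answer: $128$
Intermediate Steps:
$u{\left(b,R \right)} = - \frac{R}{2}$
$V{\left(Z,Q \right)} = -6 - 2 Q + 7 Z$ ($V{\left(Z,Q \right)} = -6 + \left(\left(6 Z - 2 Q\right) + Z\right) = -6 + \left(\left(- 2 Q + 6 Z\right) + Z\right) = -6 - \left(- 7 Z + 2 Q\right) = -6 - 2 Q + 7 Z$)
$Y{\left(a \right)} = a$ ($Y{\left(a \right)} = - 2 \left(- \frac{a}{2}\right) = a$)
$- V{\left(-2,6 \right)} Y{\left(4 \right)} = - (-6 - 12 + 7 \left(-2\right)) 4 = - (-6 - 12 - 14) 4 = \left(-1\right) \left(-32\right) 4 = 32 \cdot 4 = 128$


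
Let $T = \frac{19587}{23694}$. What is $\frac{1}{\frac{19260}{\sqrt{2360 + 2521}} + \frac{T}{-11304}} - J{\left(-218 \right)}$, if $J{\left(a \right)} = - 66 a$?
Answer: $- \frac{14180459259779323179639905748}{985575428119284929251493} + \frac{51172140608481530880 \sqrt{4881}}{985575428119284929251493} \approx -14388.0$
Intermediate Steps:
$T = \frac{6529}{7898}$ ($T = 19587 \cdot \frac{1}{23694} = \frac{6529}{7898} \approx 0.82666$)
$\frac{1}{\frac{19260}{\sqrt{2360 + 2521}} + \frac{T}{-11304}} - J{\left(-218 \right)} = \frac{1}{\frac{19260}{\sqrt{2360 + 2521}} + \frac{6529}{7898 \left(-11304\right)}} - \left(-66\right) \left(-218\right) = \frac{1}{\frac{19260}{\sqrt{4881}} + \frac{6529}{7898} \left(- \frac{1}{11304}\right)} - 14388 = \frac{1}{19260 \frac{\sqrt{4881}}{4881} - \frac{6529}{89278992}} - 14388 = \frac{1}{\frac{6420 \sqrt{4881}}{1627} - \frac{6529}{89278992}} - 14388 = \frac{1}{- \frac{6529}{89278992} + \frac{6420 \sqrt{4881}}{1627}} - 14388 = -14388 + \frac{1}{- \frac{6529}{89278992} + \frac{6420 \sqrt{4881}}{1627}}$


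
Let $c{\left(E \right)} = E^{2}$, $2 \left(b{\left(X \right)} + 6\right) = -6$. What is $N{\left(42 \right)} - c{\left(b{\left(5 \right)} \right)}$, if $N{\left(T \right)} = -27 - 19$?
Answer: $-127$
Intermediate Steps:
$N{\left(T \right)} = -46$
$b{\left(X \right)} = -9$ ($b{\left(X \right)} = -6 + \frac{1}{2} \left(-6\right) = -6 - 3 = -9$)
$N{\left(42 \right)} - c{\left(b{\left(5 \right)} \right)} = -46 - \left(-9\right)^{2} = -46 - 81 = -127$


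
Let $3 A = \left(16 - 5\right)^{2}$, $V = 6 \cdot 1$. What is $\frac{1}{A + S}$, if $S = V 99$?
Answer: $\frac{3}{1903} \approx 0.0015765$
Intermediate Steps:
$V = 6$
$A = \frac{121}{3}$ ($A = \frac{\left(16 - 5\right)^{2}}{3} = \frac{11^{2}}{3} = \frac{1}{3} \cdot 121 = \frac{121}{3} \approx 40.333$)
$S = 594$ ($S = 6 \cdot 99 = 594$)
$\frac{1}{A + S} = \frac{1}{\frac{121}{3} + 594} = \frac{1}{\frac{1903}{3}} = \frac{3}{1903}$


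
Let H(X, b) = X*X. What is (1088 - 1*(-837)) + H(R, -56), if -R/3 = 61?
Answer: 35414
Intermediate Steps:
R = -183 (R = -3*61 = -183)
H(X, b) = X²
(1088 - 1*(-837)) + H(R, -56) = (1088 - 1*(-837)) + (-183)² = (1088 + 837) + 33489 = 1925 + 33489 = 35414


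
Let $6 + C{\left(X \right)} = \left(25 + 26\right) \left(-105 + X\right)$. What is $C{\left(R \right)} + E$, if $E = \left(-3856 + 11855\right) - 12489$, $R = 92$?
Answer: $-5159$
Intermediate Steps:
$E = -4490$ ($E = 7999 - 12489 = -4490$)
$C{\left(X \right)} = -5361 + 51 X$ ($C{\left(X \right)} = -6 + \left(25 + 26\right) \left(-105 + X\right) = -6 + 51 \left(-105 + X\right) = -6 + \left(-5355 + 51 X\right) = -5361 + 51 X$)
$C{\left(R \right)} + E = \left(-5361 + 51 \cdot 92\right) - 4490 = \left(-5361 + 4692\right) - 4490 = -669 - 4490 = -5159$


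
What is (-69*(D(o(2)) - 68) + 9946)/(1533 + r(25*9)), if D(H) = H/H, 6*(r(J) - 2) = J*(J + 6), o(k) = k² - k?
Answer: 29138/20395 ≈ 1.4287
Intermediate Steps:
r(J) = 2 + J*(6 + J)/6 (r(J) = 2 + (J*(J + 6))/6 = 2 + (J*(6 + J))/6 = 2 + J*(6 + J)/6)
D(H) = 1
(-69*(D(o(2)) - 68) + 9946)/(1533 + r(25*9)) = (-69*(1 - 68) + 9946)/(1533 + (2 + 25*9 + (25*9)²/6)) = (-69*(-67) + 9946)/(1533 + (2 + 225 + (⅙)*225²)) = (4623 + 9946)/(1533 + (2 + 225 + (⅙)*50625)) = 14569/(1533 + (2 + 225 + 16875/2)) = 14569/(1533 + 17329/2) = 14569/(20395/2) = 14569*(2/20395) = 29138/20395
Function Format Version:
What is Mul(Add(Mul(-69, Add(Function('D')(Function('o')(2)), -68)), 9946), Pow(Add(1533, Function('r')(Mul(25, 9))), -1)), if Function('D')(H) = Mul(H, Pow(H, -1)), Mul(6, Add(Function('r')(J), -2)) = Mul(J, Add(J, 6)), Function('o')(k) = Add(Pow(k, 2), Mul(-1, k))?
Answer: Rational(29138, 20395) ≈ 1.4287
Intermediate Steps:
Function('r')(J) = Add(2, Mul(Rational(1, 6), J, Add(6, J))) (Function('r')(J) = Add(2, Mul(Rational(1, 6), Mul(J, Add(J, 6)))) = Add(2, Mul(Rational(1, 6), Mul(J, Add(6, J)))) = Add(2, Mul(Rational(1, 6), J, Add(6, J))))
Function('D')(H) = 1
Mul(Add(Mul(-69, Add(Function('D')(Function('o')(2)), -68)), 9946), Pow(Add(1533, Function('r')(Mul(25, 9))), -1)) = Mul(Add(Mul(-69, Add(1, -68)), 9946), Pow(Add(1533, Add(2, Mul(25, 9), Mul(Rational(1, 6), Pow(Mul(25, 9), 2)))), -1)) = Mul(Add(Mul(-69, -67), 9946), Pow(Add(1533, Add(2, 225, Mul(Rational(1, 6), Pow(225, 2)))), -1)) = Mul(Add(4623, 9946), Pow(Add(1533, Add(2, 225, Mul(Rational(1, 6), 50625))), -1)) = Mul(14569, Pow(Add(1533, Add(2, 225, Rational(16875, 2))), -1)) = Mul(14569, Pow(Add(1533, Rational(17329, 2)), -1)) = Mul(14569, Pow(Rational(20395, 2), -1)) = Mul(14569, Rational(2, 20395)) = Rational(29138, 20395)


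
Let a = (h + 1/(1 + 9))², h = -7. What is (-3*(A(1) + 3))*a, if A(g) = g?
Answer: -14283/25 ≈ -571.32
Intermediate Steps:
a = 4761/100 (a = (-7 + 1/(1 + 9))² = (-7 + 1/10)² = (-7 + ⅒)² = (-69/10)² = 4761/100 ≈ 47.610)
(-3*(A(1) + 3))*a = -3*(1 + 3)*(4761/100) = -3*4*(4761/100) = -12*4761/100 = -14283/25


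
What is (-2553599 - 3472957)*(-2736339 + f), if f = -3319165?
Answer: 36493833964224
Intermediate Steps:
(-2553599 - 3472957)*(-2736339 + f) = (-2553599 - 3472957)*(-2736339 - 3319165) = -6026556*(-6055504) = 36493833964224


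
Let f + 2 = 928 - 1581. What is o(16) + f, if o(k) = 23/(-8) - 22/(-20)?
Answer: -26271/40 ≈ -656.78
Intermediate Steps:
o(k) = -71/40 (o(k) = 23*(-⅛) - 22*(-1/20) = -23/8 + 11/10 = -71/40)
f = -655 (f = -2 + (928 - 1581) = -2 - 653 = -655)
o(16) + f = -71/40 - 655 = -26271/40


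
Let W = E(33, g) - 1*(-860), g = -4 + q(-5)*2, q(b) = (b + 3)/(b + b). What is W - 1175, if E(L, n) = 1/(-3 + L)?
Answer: -9449/30 ≈ -314.97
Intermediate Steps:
q(b) = (3 + b)/(2*b) (q(b) = (3 + b)/((2*b)) = (3 + b)*(1/(2*b)) = (3 + b)/(2*b))
g = -18/5 (g = -4 + ((1/2)*(3 - 5)/(-5))*2 = -4 + ((1/2)*(-1/5)*(-2))*2 = -4 + (1/5)*2 = -4 + 2/5 = -18/5 ≈ -3.6000)
W = 25801/30 (W = 1/(-3 + 33) - 1*(-860) = 1/30 + 860 = 25801/30 ≈ 860.03)
W - 1175 = 25801/30 - 1175 = -9449/30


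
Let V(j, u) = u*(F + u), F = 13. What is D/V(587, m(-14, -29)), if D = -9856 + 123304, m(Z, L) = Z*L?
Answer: 1956/2933 ≈ 0.66689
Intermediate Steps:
m(Z, L) = L*Z
V(j, u) = u*(13 + u)
D = 113448
D/V(587, m(-14, -29)) = 113448/(((-29*(-14))*(13 - 29*(-14)))) = 113448/((406*(13 + 406))) = 113448/((406*419)) = 113448/170114 = 113448*(1/170114) = 1956/2933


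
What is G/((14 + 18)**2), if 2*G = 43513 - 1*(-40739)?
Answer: 21063/512 ≈ 41.139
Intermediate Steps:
G = 42126 (G = (43513 - 1*(-40739))/2 = (43513 + 40739)/2 = (1/2)*84252 = 42126)
G/((14 + 18)**2) = 42126/((14 + 18)**2) = 42126/(32**2) = 42126/1024 = 42126*(1/1024) = 21063/512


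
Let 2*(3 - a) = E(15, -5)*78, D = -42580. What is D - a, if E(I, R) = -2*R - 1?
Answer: -42232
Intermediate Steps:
E(I, R) = -1 - 2*R
a = -348 (a = 3 - (-1 - 2*(-5))*78/2 = 3 - (-1 + 10)*78/2 = 3 - 9*78/2 = 3 - ½*702 = 3 - 351 = -348)
D - a = -42580 - 1*(-348) = -42580 + 348 = -42232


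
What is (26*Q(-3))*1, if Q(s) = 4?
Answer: 104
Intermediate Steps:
(26*Q(-3))*1 = (26*4)*1 = 104*1 = 104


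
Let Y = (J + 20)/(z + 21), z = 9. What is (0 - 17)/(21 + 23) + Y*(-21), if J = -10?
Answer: -325/44 ≈ -7.3864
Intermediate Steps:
Y = 1/3 (Y = (-10 + 20)/(9 + 21) = 10/30 = 10*(1/30) = 1/3 ≈ 0.33333)
(0 - 17)/(21 + 23) + Y*(-21) = (0 - 17)/(21 + 23) + (1/3)*(-21) = -17/44 - 7 = -325/44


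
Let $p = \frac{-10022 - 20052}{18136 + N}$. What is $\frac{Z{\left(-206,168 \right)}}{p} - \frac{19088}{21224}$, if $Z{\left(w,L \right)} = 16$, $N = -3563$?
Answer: $- \frac{345175634}{39893161} \approx -8.6525$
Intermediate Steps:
$p = - \frac{30074}{14573}$ ($p = \frac{-10022 - 20052}{18136 - 3563} = - \frac{30074}{14573} \approx -2.0637$)
$\frac{Z{\left(-206,168 \right)}}{p} - \frac{19088}{21224} = \frac{16}{- \frac{30074}{14573}} - \frac{19088}{21224} = 16 \left(- \frac{14573}{30074}\right) - \frac{2386}{2653} = - \frac{116584}{15037} - \frac{2386}{2653} = - \frac{345175634}{39893161}$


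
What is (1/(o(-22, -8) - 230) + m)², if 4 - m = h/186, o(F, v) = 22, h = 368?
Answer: 1521858121/374190336 ≈ 4.0671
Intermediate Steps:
m = 188/93 (m = 4 - 368/186 = 4 - 1*184/93 = 4 - 184/93 = 188/93 ≈ 2.0215)
(1/(o(-22, -8) - 230) + m)² = (1/(22 - 230) + 188/93)² = (1/(-208) + 188/93)² = (-1/208 + 188/93)² = (39011/19344)² = 1521858121/374190336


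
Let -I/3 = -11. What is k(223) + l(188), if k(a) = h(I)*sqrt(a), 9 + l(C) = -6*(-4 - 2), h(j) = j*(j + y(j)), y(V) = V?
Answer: 27 + 2178*sqrt(223) ≈ 32551.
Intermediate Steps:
I = 33 (I = -3*(-11) = 33)
h(j) = 2*j**2 (h(j) = j*(j + j) = j*(2*j) = 2*j**2)
l(C) = 27 (l(C) = -9 - 6*(-4 - 2) = -9 - 6*(-6) = -9 + 36 = 27)
k(a) = 2178*sqrt(a) (k(a) = (2*33**2)*sqrt(a) = (2*1089)*sqrt(a) = 2178*sqrt(a))
k(223) + l(188) = 2178*sqrt(223) + 27 = 27 + 2178*sqrt(223)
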